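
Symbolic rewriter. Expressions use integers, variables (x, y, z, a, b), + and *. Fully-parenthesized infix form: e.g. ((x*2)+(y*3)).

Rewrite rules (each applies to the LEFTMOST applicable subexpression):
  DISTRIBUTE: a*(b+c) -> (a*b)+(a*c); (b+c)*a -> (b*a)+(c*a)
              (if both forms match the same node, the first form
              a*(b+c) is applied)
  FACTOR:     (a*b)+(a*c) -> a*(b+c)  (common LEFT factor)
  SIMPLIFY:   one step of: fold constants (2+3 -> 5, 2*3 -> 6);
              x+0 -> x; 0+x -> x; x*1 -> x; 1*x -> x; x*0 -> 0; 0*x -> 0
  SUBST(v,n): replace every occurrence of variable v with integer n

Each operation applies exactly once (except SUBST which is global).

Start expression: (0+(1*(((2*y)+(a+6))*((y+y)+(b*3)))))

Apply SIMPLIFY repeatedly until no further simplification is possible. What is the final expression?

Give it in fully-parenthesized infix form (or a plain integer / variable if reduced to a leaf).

Start: (0+(1*(((2*y)+(a+6))*((y+y)+(b*3)))))
Step 1: at root: (0+(1*(((2*y)+(a+6))*((y+y)+(b*3))))) -> (1*(((2*y)+(a+6))*((y+y)+(b*3)))); overall: (0+(1*(((2*y)+(a+6))*((y+y)+(b*3))))) -> (1*(((2*y)+(a+6))*((y+y)+(b*3))))
Step 2: at root: (1*(((2*y)+(a+6))*((y+y)+(b*3)))) -> (((2*y)+(a+6))*((y+y)+(b*3))); overall: (1*(((2*y)+(a+6))*((y+y)+(b*3)))) -> (((2*y)+(a+6))*((y+y)+(b*3)))
Fixed point: (((2*y)+(a+6))*((y+y)+(b*3)))

Answer: (((2*y)+(a+6))*((y+y)+(b*3)))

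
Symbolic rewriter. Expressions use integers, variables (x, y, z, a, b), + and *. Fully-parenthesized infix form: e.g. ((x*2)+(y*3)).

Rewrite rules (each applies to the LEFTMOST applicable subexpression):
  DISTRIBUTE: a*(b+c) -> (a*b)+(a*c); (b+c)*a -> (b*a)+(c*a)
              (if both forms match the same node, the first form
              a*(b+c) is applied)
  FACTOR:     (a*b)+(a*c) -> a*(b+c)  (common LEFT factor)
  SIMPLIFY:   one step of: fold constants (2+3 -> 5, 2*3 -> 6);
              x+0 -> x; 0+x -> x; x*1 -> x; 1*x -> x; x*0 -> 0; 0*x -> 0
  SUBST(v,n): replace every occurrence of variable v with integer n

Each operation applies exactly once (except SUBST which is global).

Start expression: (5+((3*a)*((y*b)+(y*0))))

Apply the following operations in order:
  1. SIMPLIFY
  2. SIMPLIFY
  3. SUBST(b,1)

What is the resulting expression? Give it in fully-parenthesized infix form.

Start: (5+((3*a)*((y*b)+(y*0))))
Apply SIMPLIFY at RRR (target: (y*0)): (5+((3*a)*((y*b)+(y*0)))) -> (5+((3*a)*((y*b)+0)))
Apply SIMPLIFY at RR (target: ((y*b)+0)): (5+((3*a)*((y*b)+0))) -> (5+((3*a)*(y*b)))
Apply SUBST(b,1): (5+((3*a)*(y*b))) -> (5+((3*a)*(y*1)))

Answer: (5+((3*a)*(y*1)))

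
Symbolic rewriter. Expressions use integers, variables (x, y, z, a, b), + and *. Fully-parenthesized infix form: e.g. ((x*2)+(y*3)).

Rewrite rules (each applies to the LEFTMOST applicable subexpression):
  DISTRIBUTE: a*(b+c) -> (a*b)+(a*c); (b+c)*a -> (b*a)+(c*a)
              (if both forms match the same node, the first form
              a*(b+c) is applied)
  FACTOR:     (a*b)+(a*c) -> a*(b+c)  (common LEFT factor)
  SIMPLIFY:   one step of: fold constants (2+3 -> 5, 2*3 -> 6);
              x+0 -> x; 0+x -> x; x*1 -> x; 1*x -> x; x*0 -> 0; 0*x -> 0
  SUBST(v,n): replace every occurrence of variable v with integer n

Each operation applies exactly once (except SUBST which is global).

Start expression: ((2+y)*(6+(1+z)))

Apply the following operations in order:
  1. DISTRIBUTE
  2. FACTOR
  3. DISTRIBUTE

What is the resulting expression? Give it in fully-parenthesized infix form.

Answer: (((2+y)*6)+((2+y)*(1+z)))

Derivation:
Start: ((2+y)*(6+(1+z)))
Apply DISTRIBUTE at root (target: ((2+y)*(6+(1+z)))): ((2+y)*(6+(1+z))) -> (((2+y)*6)+((2+y)*(1+z)))
Apply FACTOR at root (target: (((2+y)*6)+((2+y)*(1+z)))): (((2+y)*6)+((2+y)*(1+z))) -> ((2+y)*(6+(1+z)))
Apply DISTRIBUTE at root (target: ((2+y)*(6+(1+z)))): ((2+y)*(6+(1+z))) -> (((2+y)*6)+((2+y)*(1+z)))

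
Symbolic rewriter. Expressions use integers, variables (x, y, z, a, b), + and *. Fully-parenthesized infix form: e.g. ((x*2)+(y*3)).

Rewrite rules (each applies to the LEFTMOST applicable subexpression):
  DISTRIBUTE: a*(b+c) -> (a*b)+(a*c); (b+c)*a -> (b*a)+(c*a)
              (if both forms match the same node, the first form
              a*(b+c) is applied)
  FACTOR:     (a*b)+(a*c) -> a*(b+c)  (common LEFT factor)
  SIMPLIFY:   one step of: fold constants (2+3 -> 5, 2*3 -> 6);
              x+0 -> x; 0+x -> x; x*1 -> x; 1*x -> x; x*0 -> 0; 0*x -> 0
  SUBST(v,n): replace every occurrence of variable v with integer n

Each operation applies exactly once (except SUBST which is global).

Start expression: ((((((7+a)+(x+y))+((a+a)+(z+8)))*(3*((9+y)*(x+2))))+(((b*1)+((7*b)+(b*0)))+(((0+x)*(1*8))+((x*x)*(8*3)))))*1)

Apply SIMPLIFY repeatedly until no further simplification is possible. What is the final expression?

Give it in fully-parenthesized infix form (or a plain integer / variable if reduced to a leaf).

Start: ((((((7+a)+(x+y))+((a+a)+(z+8)))*(3*((9+y)*(x+2))))+(((b*1)+((7*b)+(b*0)))+(((0+x)*(1*8))+((x*x)*(8*3)))))*1)
Step 1: at root: ((((((7+a)+(x+y))+((a+a)+(z+8)))*(3*((9+y)*(x+2))))+(((b*1)+((7*b)+(b*0)))+(((0+x)*(1*8))+((x*x)*(8*3)))))*1) -> (((((7+a)+(x+y))+((a+a)+(z+8)))*(3*((9+y)*(x+2))))+(((b*1)+((7*b)+(b*0)))+(((0+x)*(1*8))+((x*x)*(8*3))))); overall: ((((((7+a)+(x+y))+((a+a)+(z+8)))*(3*((9+y)*(x+2))))+(((b*1)+((7*b)+(b*0)))+(((0+x)*(1*8))+((x*x)*(8*3)))))*1) -> (((((7+a)+(x+y))+((a+a)+(z+8)))*(3*((9+y)*(x+2))))+(((b*1)+((7*b)+(b*0)))+(((0+x)*(1*8))+((x*x)*(8*3)))))
Step 2: at RLL: (b*1) -> b; overall: (((((7+a)+(x+y))+((a+a)+(z+8)))*(3*((9+y)*(x+2))))+(((b*1)+((7*b)+(b*0)))+(((0+x)*(1*8))+((x*x)*(8*3))))) -> (((((7+a)+(x+y))+((a+a)+(z+8)))*(3*((9+y)*(x+2))))+((b+((7*b)+(b*0)))+(((0+x)*(1*8))+((x*x)*(8*3)))))
Step 3: at RLRR: (b*0) -> 0; overall: (((((7+a)+(x+y))+((a+a)+(z+8)))*(3*((9+y)*(x+2))))+((b+((7*b)+(b*0)))+(((0+x)*(1*8))+((x*x)*(8*3))))) -> (((((7+a)+(x+y))+((a+a)+(z+8)))*(3*((9+y)*(x+2))))+((b+((7*b)+0))+(((0+x)*(1*8))+((x*x)*(8*3)))))
Step 4: at RLR: ((7*b)+0) -> (7*b); overall: (((((7+a)+(x+y))+((a+a)+(z+8)))*(3*((9+y)*(x+2))))+((b+((7*b)+0))+(((0+x)*(1*8))+((x*x)*(8*3))))) -> (((((7+a)+(x+y))+((a+a)+(z+8)))*(3*((9+y)*(x+2))))+((b+(7*b))+(((0+x)*(1*8))+((x*x)*(8*3)))))
Step 5: at RRLL: (0+x) -> x; overall: (((((7+a)+(x+y))+((a+a)+(z+8)))*(3*((9+y)*(x+2))))+((b+(7*b))+(((0+x)*(1*8))+((x*x)*(8*3))))) -> (((((7+a)+(x+y))+((a+a)+(z+8)))*(3*((9+y)*(x+2))))+((b+(7*b))+((x*(1*8))+((x*x)*(8*3)))))
Step 6: at RRLR: (1*8) -> 8; overall: (((((7+a)+(x+y))+((a+a)+(z+8)))*(3*((9+y)*(x+2))))+((b+(7*b))+((x*(1*8))+((x*x)*(8*3))))) -> (((((7+a)+(x+y))+((a+a)+(z+8)))*(3*((9+y)*(x+2))))+((b+(7*b))+((x*8)+((x*x)*(8*3)))))
Step 7: at RRRR: (8*3) -> 24; overall: (((((7+a)+(x+y))+((a+a)+(z+8)))*(3*((9+y)*(x+2))))+((b+(7*b))+((x*8)+((x*x)*(8*3))))) -> (((((7+a)+(x+y))+((a+a)+(z+8)))*(3*((9+y)*(x+2))))+((b+(7*b))+((x*8)+((x*x)*24))))
Fixed point: (((((7+a)+(x+y))+((a+a)+(z+8)))*(3*((9+y)*(x+2))))+((b+(7*b))+((x*8)+((x*x)*24))))

Answer: (((((7+a)+(x+y))+((a+a)+(z+8)))*(3*((9+y)*(x+2))))+((b+(7*b))+((x*8)+((x*x)*24))))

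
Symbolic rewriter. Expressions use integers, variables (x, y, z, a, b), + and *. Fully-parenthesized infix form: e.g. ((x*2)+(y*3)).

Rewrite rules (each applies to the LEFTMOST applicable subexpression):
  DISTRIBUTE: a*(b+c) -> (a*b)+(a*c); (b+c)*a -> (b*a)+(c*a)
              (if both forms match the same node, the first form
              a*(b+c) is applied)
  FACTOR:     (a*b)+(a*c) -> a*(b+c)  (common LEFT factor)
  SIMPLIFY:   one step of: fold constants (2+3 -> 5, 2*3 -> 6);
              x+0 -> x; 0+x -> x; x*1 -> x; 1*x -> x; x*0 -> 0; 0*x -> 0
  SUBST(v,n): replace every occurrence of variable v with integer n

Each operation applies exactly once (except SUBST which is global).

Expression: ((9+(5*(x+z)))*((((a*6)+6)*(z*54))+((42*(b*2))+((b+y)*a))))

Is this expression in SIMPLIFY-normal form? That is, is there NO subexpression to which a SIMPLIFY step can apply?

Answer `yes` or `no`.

Expression: ((9+(5*(x+z)))*((((a*6)+6)*(z*54))+((42*(b*2))+((b+y)*a))))
Scanning for simplifiable subexpressions (pre-order)...
  at root: ((9+(5*(x+z)))*((((a*6)+6)*(z*54))+((42*(b*2))+((b+y)*a)))) (not simplifiable)
  at L: (9+(5*(x+z))) (not simplifiable)
  at LR: (5*(x+z)) (not simplifiable)
  at LRR: (x+z) (not simplifiable)
  at R: ((((a*6)+6)*(z*54))+((42*(b*2))+((b+y)*a))) (not simplifiable)
  at RL: (((a*6)+6)*(z*54)) (not simplifiable)
  at RLL: ((a*6)+6) (not simplifiable)
  at RLLL: (a*6) (not simplifiable)
  at RLR: (z*54) (not simplifiable)
  at RR: ((42*(b*2))+((b+y)*a)) (not simplifiable)
  at RRL: (42*(b*2)) (not simplifiable)
  at RRLR: (b*2) (not simplifiable)
  at RRR: ((b+y)*a) (not simplifiable)
  at RRRL: (b+y) (not simplifiable)
Result: no simplifiable subexpression found -> normal form.

Answer: yes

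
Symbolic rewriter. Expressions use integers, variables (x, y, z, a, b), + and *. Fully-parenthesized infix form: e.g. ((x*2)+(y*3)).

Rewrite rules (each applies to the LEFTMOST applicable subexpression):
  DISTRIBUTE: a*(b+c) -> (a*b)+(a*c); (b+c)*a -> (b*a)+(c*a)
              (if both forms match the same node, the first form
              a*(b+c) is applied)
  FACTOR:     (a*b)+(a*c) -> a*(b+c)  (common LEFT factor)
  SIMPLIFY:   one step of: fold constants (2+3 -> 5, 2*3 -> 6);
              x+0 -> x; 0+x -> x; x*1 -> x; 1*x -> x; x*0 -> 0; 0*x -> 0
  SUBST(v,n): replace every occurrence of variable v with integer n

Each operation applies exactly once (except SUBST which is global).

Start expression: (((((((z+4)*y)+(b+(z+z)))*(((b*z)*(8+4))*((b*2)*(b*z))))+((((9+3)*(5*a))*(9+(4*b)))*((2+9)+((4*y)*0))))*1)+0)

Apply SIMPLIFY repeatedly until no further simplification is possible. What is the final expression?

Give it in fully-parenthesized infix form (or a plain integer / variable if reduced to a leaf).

Answer: (((((z+4)*y)+(b+(z+z)))*(((b*z)*12)*((b*2)*(b*z))))+(((12*(5*a))*(9+(4*b)))*11))

Derivation:
Start: (((((((z+4)*y)+(b+(z+z)))*(((b*z)*(8+4))*((b*2)*(b*z))))+((((9+3)*(5*a))*(9+(4*b)))*((2+9)+((4*y)*0))))*1)+0)
Step 1: at root: (((((((z+4)*y)+(b+(z+z)))*(((b*z)*(8+4))*((b*2)*(b*z))))+((((9+3)*(5*a))*(9+(4*b)))*((2+9)+((4*y)*0))))*1)+0) -> ((((((z+4)*y)+(b+(z+z)))*(((b*z)*(8+4))*((b*2)*(b*z))))+((((9+3)*(5*a))*(9+(4*b)))*((2+9)+((4*y)*0))))*1); overall: (((((((z+4)*y)+(b+(z+z)))*(((b*z)*(8+4))*((b*2)*(b*z))))+((((9+3)*(5*a))*(9+(4*b)))*((2+9)+((4*y)*0))))*1)+0) -> ((((((z+4)*y)+(b+(z+z)))*(((b*z)*(8+4))*((b*2)*(b*z))))+((((9+3)*(5*a))*(9+(4*b)))*((2+9)+((4*y)*0))))*1)
Step 2: at root: ((((((z+4)*y)+(b+(z+z)))*(((b*z)*(8+4))*((b*2)*(b*z))))+((((9+3)*(5*a))*(9+(4*b)))*((2+9)+((4*y)*0))))*1) -> (((((z+4)*y)+(b+(z+z)))*(((b*z)*(8+4))*((b*2)*(b*z))))+((((9+3)*(5*a))*(9+(4*b)))*((2+9)+((4*y)*0)))); overall: ((((((z+4)*y)+(b+(z+z)))*(((b*z)*(8+4))*((b*2)*(b*z))))+((((9+3)*(5*a))*(9+(4*b)))*((2+9)+((4*y)*0))))*1) -> (((((z+4)*y)+(b+(z+z)))*(((b*z)*(8+4))*((b*2)*(b*z))))+((((9+3)*(5*a))*(9+(4*b)))*((2+9)+((4*y)*0))))
Step 3: at LRLR: (8+4) -> 12; overall: (((((z+4)*y)+(b+(z+z)))*(((b*z)*(8+4))*((b*2)*(b*z))))+((((9+3)*(5*a))*(9+(4*b)))*((2+9)+((4*y)*0)))) -> (((((z+4)*y)+(b+(z+z)))*(((b*z)*12)*((b*2)*(b*z))))+((((9+3)*(5*a))*(9+(4*b)))*((2+9)+((4*y)*0))))
Step 4: at RLLL: (9+3) -> 12; overall: (((((z+4)*y)+(b+(z+z)))*(((b*z)*12)*((b*2)*(b*z))))+((((9+3)*(5*a))*(9+(4*b)))*((2+9)+((4*y)*0)))) -> (((((z+4)*y)+(b+(z+z)))*(((b*z)*12)*((b*2)*(b*z))))+(((12*(5*a))*(9+(4*b)))*((2+9)+((4*y)*0))))
Step 5: at RRL: (2+9) -> 11; overall: (((((z+4)*y)+(b+(z+z)))*(((b*z)*12)*((b*2)*(b*z))))+(((12*(5*a))*(9+(4*b)))*((2+9)+((4*y)*0)))) -> (((((z+4)*y)+(b+(z+z)))*(((b*z)*12)*((b*2)*(b*z))))+(((12*(5*a))*(9+(4*b)))*(11+((4*y)*0))))
Step 6: at RRR: ((4*y)*0) -> 0; overall: (((((z+4)*y)+(b+(z+z)))*(((b*z)*12)*((b*2)*(b*z))))+(((12*(5*a))*(9+(4*b)))*(11+((4*y)*0)))) -> (((((z+4)*y)+(b+(z+z)))*(((b*z)*12)*((b*2)*(b*z))))+(((12*(5*a))*(9+(4*b)))*(11+0)))
Step 7: at RR: (11+0) -> 11; overall: (((((z+4)*y)+(b+(z+z)))*(((b*z)*12)*((b*2)*(b*z))))+(((12*(5*a))*(9+(4*b)))*(11+0))) -> (((((z+4)*y)+(b+(z+z)))*(((b*z)*12)*((b*2)*(b*z))))+(((12*(5*a))*(9+(4*b)))*11))
Fixed point: (((((z+4)*y)+(b+(z+z)))*(((b*z)*12)*((b*2)*(b*z))))+(((12*(5*a))*(9+(4*b)))*11))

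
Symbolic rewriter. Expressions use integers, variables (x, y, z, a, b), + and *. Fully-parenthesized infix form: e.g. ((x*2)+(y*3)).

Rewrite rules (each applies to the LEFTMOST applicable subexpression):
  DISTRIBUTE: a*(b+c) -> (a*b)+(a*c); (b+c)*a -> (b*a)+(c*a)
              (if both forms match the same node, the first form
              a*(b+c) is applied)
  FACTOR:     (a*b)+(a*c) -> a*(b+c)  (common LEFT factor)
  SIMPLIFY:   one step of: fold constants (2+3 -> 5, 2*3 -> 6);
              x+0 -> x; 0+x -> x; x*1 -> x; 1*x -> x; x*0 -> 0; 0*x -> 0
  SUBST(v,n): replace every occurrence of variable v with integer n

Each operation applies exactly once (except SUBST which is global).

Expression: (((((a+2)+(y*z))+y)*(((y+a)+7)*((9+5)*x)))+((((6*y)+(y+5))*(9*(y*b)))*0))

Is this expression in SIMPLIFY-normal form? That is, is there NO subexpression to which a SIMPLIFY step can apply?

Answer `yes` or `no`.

Expression: (((((a+2)+(y*z))+y)*(((y+a)+7)*((9+5)*x)))+((((6*y)+(y+5))*(9*(y*b)))*0))
Scanning for simplifiable subexpressions (pre-order)...
  at root: (((((a+2)+(y*z))+y)*(((y+a)+7)*((9+5)*x)))+((((6*y)+(y+5))*(9*(y*b)))*0)) (not simplifiable)
  at L: ((((a+2)+(y*z))+y)*(((y+a)+7)*((9+5)*x))) (not simplifiable)
  at LL: (((a+2)+(y*z))+y) (not simplifiable)
  at LLL: ((a+2)+(y*z)) (not simplifiable)
  at LLLL: (a+2) (not simplifiable)
  at LLLR: (y*z) (not simplifiable)
  at LR: (((y+a)+7)*((9+5)*x)) (not simplifiable)
  at LRL: ((y+a)+7) (not simplifiable)
  at LRLL: (y+a) (not simplifiable)
  at LRR: ((9+5)*x) (not simplifiable)
  at LRRL: (9+5) (SIMPLIFIABLE)
  at R: ((((6*y)+(y+5))*(9*(y*b)))*0) (SIMPLIFIABLE)
  at RL: (((6*y)+(y+5))*(9*(y*b))) (not simplifiable)
  at RLL: ((6*y)+(y+5)) (not simplifiable)
  at RLLL: (6*y) (not simplifiable)
  at RLLR: (y+5) (not simplifiable)
  at RLR: (9*(y*b)) (not simplifiable)
  at RLRR: (y*b) (not simplifiable)
Found simplifiable subexpr at path LRRL: (9+5)
One SIMPLIFY step would give: (((((a+2)+(y*z))+y)*(((y+a)+7)*(14*x)))+((((6*y)+(y+5))*(9*(y*b)))*0))
-> NOT in normal form.

Answer: no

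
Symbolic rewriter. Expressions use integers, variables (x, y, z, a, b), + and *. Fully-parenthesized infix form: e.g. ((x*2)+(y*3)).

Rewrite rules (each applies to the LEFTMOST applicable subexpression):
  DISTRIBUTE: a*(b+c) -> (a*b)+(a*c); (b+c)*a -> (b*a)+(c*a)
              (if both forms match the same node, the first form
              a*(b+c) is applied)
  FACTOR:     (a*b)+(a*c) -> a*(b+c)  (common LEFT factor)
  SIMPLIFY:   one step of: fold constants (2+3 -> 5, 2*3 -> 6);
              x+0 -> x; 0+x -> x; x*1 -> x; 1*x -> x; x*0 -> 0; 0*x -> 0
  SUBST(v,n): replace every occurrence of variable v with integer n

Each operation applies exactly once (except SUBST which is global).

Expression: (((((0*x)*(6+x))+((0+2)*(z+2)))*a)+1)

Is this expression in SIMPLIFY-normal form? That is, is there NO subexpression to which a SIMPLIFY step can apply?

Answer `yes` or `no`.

Answer: no

Derivation:
Expression: (((((0*x)*(6+x))+((0+2)*(z+2)))*a)+1)
Scanning for simplifiable subexpressions (pre-order)...
  at root: (((((0*x)*(6+x))+((0+2)*(z+2)))*a)+1) (not simplifiable)
  at L: ((((0*x)*(6+x))+((0+2)*(z+2)))*a) (not simplifiable)
  at LL: (((0*x)*(6+x))+((0+2)*(z+2))) (not simplifiable)
  at LLL: ((0*x)*(6+x)) (not simplifiable)
  at LLLL: (0*x) (SIMPLIFIABLE)
  at LLLR: (6+x) (not simplifiable)
  at LLR: ((0+2)*(z+2)) (not simplifiable)
  at LLRL: (0+2) (SIMPLIFIABLE)
  at LLRR: (z+2) (not simplifiable)
Found simplifiable subexpr at path LLLL: (0*x)
One SIMPLIFY step would give: ((((0*(6+x))+((0+2)*(z+2)))*a)+1)
-> NOT in normal form.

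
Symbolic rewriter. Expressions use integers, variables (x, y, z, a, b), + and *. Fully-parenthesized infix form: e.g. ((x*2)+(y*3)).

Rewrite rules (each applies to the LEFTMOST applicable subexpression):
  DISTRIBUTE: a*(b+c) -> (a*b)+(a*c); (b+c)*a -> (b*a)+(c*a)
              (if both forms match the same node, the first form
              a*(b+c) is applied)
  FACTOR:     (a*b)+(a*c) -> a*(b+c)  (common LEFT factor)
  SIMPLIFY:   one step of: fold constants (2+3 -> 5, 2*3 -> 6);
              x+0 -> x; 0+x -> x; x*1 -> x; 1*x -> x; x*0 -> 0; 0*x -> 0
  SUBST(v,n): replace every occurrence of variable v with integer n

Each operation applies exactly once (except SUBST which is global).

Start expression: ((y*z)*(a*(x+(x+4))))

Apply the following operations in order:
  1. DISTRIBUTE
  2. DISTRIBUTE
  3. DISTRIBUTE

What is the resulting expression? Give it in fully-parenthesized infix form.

Start: ((y*z)*(a*(x+(x+4))))
Apply DISTRIBUTE at R (target: (a*(x+(x+4)))): ((y*z)*(a*(x+(x+4)))) -> ((y*z)*((a*x)+(a*(x+4))))
Apply DISTRIBUTE at root (target: ((y*z)*((a*x)+(a*(x+4))))): ((y*z)*((a*x)+(a*(x+4)))) -> (((y*z)*(a*x))+((y*z)*(a*(x+4))))
Apply DISTRIBUTE at RR (target: (a*(x+4))): (((y*z)*(a*x))+((y*z)*(a*(x+4)))) -> (((y*z)*(a*x))+((y*z)*((a*x)+(a*4))))

Answer: (((y*z)*(a*x))+((y*z)*((a*x)+(a*4))))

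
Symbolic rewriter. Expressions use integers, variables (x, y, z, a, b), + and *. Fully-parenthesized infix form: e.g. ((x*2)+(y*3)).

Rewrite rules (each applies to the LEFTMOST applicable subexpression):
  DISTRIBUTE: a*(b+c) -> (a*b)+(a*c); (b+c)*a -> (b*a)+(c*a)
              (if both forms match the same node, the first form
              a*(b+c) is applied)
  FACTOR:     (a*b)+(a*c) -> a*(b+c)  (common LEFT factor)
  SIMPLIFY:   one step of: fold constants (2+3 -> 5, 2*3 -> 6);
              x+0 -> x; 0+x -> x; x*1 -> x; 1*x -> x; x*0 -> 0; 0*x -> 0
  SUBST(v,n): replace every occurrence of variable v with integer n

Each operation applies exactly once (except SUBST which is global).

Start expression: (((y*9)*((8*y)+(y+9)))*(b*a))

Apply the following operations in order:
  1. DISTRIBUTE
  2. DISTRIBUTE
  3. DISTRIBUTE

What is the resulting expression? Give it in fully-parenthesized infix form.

Start: (((y*9)*((8*y)+(y+9)))*(b*a))
Apply DISTRIBUTE at L (target: ((y*9)*((8*y)+(y+9)))): (((y*9)*((8*y)+(y+9)))*(b*a)) -> ((((y*9)*(8*y))+((y*9)*(y+9)))*(b*a))
Apply DISTRIBUTE at root (target: ((((y*9)*(8*y))+((y*9)*(y+9)))*(b*a))): ((((y*9)*(8*y))+((y*9)*(y+9)))*(b*a)) -> ((((y*9)*(8*y))*(b*a))+(((y*9)*(y+9))*(b*a)))
Apply DISTRIBUTE at RL (target: ((y*9)*(y+9))): ((((y*9)*(8*y))*(b*a))+(((y*9)*(y+9))*(b*a))) -> ((((y*9)*(8*y))*(b*a))+((((y*9)*y)+((y*9)*9))*(b*a)))

Answer: ((((y*9)*(8*y))*(b*a))+((((y*9)*y)+((y*9)*9))*(b*a)))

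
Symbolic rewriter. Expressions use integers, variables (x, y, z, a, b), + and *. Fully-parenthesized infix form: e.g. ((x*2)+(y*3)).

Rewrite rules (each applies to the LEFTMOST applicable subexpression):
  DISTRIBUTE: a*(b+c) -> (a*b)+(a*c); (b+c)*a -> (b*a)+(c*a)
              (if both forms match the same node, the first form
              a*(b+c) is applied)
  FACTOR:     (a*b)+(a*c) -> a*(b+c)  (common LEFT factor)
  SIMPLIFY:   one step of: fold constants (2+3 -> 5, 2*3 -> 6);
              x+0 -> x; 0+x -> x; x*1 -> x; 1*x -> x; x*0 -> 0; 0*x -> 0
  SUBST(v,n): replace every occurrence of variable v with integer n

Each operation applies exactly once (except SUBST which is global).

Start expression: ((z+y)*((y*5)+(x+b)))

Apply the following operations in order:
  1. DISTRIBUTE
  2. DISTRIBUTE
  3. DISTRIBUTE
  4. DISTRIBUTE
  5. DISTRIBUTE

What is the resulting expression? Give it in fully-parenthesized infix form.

Answer: (((z*(y*5))+(y*(y*5)))+(((z*x)+(y*x))+((z*b)+(y*b))))

Derivation:
Start: ((z+y)*((y*5)+(x+b)))
Apply DISTRIBUTE at root (target: ((z+y)*((y*5)+(x+b)))): ((z+y)*((y*5)+(x+b))) -> (((z+y)*(y*5))+((z+y)*(x+b)))
Apply DISTRIBUTE at L (target: ((z+y)*(y*5))): (((z+y)*(y*5))+((z+y)*(x+b))) -> (((z*(y*5))+(y*(y*5)))+((z+y)*(x+b)))
Apply DISTRIBUTE at R (target: ((z+y)*(x+b))): (((z*(y*5))+(y*(y*5)))+((z+y)*(x+b))) -> (((z*(y*5))+(y*(y*5)))+(((z+y)*x)+((z+y)*b)))
Apply DISTRIBUTE at RL (target: ((z+y)*x)): (((z*(y*5))+(y*(y*5)))+(((z+y)*x)+((z+y)*b))) -> (((z*(y*5))+(y*(y*5)))+(((z*x)+(y*x))+((z+y)*b)))
Apply DISTRIBUTE at RR (target: ((z+y)*b)): (((z*(y*5))+(y*(y*5)))+(((z*x)+(y*x))+((z+y)*b))) -> (((z*(y*5))+(y*(y*5)))+(((z*x)+(y*x))+((z*b)+(y*b))))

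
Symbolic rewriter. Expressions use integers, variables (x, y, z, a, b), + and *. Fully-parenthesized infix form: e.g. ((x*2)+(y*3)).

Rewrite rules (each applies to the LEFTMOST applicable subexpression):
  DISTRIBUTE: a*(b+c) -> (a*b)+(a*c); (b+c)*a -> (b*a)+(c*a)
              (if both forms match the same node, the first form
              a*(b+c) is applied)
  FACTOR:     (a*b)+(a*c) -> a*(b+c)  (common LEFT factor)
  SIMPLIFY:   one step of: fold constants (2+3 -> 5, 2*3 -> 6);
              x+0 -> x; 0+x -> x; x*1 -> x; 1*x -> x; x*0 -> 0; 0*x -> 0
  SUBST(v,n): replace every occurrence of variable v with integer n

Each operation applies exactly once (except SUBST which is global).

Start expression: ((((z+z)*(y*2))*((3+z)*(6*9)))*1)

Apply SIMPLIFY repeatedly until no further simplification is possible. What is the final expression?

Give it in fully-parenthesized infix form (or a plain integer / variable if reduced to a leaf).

Start: ((((z+z)*(y*2))*((3+z)*(6*9)))*1)
Step 1: at root: ((((z+z)*(y*2))*((3+z)*(6*9)))*1) -> (((z+z)*(y*2))*((3+z)*(6*9))); overall: ((((z+z)*(y*2))*((3+z)*(6*9)))*1) -> (((z+z)*(y*2))*((3+z)*(6*9)))
Step 2: at RR: (6*9) -> 54; overall: (((z+z)*(y*2))*((3+z)*(6*9))) -> (((z+z)*(y*2))*((3+z)*54))
Fixed point: (((z+z)*(y*2))*((3+z)*54))

Answer: (((z+z)*(y*2))*((3+z)*54))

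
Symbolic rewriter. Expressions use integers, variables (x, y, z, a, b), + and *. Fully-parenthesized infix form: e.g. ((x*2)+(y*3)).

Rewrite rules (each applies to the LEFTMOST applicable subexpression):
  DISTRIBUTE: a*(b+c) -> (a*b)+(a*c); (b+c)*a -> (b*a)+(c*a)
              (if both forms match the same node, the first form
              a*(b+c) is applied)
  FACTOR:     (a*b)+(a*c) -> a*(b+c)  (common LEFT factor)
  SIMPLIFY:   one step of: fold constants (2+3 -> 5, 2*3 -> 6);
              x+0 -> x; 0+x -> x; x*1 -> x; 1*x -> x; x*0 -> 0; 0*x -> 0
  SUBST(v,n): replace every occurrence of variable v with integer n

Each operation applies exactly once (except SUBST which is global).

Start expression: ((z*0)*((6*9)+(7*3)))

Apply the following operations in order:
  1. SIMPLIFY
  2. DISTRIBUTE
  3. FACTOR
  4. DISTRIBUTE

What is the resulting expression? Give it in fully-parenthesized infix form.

Answer: ((0*(6*9))+(0*(7*3)))

Derivation:
Start: ((z*0)*((6*9)+(7*3)))
Apply SIMPLIFY at L (target: (z*0)): ((z*0)*((6*9)+(7*3))) -> (0*((6*9)+(7*3)))
Apply DISTRIBUTE at root (target: (0*((6*9)+(7*3)))): (0*((6*9)+(7*3))) -> ((0*(6*9))+(0*(7*3)))
Apply FACTOR at root (target: ((0*(6*9))+(0*(7*3)))): ((0*(6*9))+(0*(7*3))) -> (0*((6*9)+(7*3)))
Apply DISTRIBUTE at root (target: (0*((6*9)+(7*3)))): (0*((6*9)+(7*3))) -> ((0*(6*9))+(0*(7*3)))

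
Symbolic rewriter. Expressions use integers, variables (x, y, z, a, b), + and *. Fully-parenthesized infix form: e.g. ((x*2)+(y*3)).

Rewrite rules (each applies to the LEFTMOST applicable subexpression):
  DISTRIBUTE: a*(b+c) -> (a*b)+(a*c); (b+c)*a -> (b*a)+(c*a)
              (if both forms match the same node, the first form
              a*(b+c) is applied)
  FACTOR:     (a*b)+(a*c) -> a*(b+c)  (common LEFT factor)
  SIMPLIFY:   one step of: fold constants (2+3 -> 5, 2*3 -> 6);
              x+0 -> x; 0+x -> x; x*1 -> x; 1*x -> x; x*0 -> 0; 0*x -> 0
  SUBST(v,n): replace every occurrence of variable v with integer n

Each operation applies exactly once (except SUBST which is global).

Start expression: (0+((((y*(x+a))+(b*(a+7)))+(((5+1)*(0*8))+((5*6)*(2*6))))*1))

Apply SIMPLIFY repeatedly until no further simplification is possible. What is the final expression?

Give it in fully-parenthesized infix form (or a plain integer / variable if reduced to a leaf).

Start: (0+((((y*(x+a))+(b*(a+7)))+(((5+1)*(0*8))+((5*6)*(2*6))))*1))
Step 1: at root: (0+((((y*(x+a))+(b*(a+7)))+(((5+1)*(0*8))+((5*6)*(2*6))))*1)) -> ((((y*(x+a))+(b*(a+7)))+(((5+1)*(0*8))+((5*6)*(2*6))))*1); overall: (0+((((y*(x+a))+(b*(a+7)))+(((5+1)*(0*8))+((5*6)*(2*6))))*1)) -> ((((y*(x+a))+(b*(a+7)))+(((5+1)*(0*8))+((5*6)*(2*6))))*1)
Step 2: at root: ((((y*(x+a))+(b*(a+7)))+(((5+1)*(0*8))+((5*6)*(2*6))))*1) -> (((y*(x+a))+(b*(a+7)))+(((5+1)*(0*8))+((5*6)*(2*6)))); overall: ((((y*(x+a))+(b*(a+7)))+(((5+1)*(0*8))+((5*6)*(2*6))))*1) -> (((y*(x+a))+(b*(a+7)))+(((5+1)*(0*8))+((5*6)*(2*6))))
Step 3: at RLL: (5+1) -> 6; overall: (((y*(x+a))+(b*(a+7)))+(((5+1)*(0*8))+((5*6)*(2*6)))) -> (((y*(x+a))+(b*(a+7)))+((6*(0*8))+((5*6)*(2*6))))
Step 4: at RLR: (0*8) -> 0; overall: (((y*(x+a))+(b*(a+7)))+((6*(0*8))+((5*6)*(2*6)))) -> (((y*(x+a))+(b*(a+7)))+((6*0)+((5*6)*(2*6))))
Step 5: at RL: (6*0) -> 0; overall: (((y*(x+a))+(b*(a+7)))+((6*0)+((5*6)*(2*6)))) -> (((y*(x+a))+(b*(a+7)))+(0+((5*6)*(2*6))))
Step 6: at R: (0+((5*6)*(2*6))) -> ((5*6)*(2*6)); overall: (((y*(x+a))+(b*(a+7)))+(0+((5*6)*(2*6)))) -> (((y*(x+a))+(b*(a+7)))+((5*6)*(2*6)))
Step 7: at RL: (5*6) -> 30; overall: (((y*(x+a))+(b*(a+7)))+((5*6)*(2*6))) -> (((y*(x+a))+(b*(a+7)))+(30*(2*6)))
Step 8: at RR: (2*6) -> 12; overall: (((y*(x+a))+(b*(a+7)))+(30*(2*6))) -> (((y*(x+a))+(b*(a+7)))+(30*12))
Step 9: at R: (30*12) -> 360; overall: (((y*(x+a))+(b*(a+7)))+(30*12)) -> (((y*(x+a))+(b*(a+7)))+360)
Fixed point: (((y*(x+a))+(b*(a+7)))+360)

Answer: (((y*(x+a))+(b*(a+7)))+360)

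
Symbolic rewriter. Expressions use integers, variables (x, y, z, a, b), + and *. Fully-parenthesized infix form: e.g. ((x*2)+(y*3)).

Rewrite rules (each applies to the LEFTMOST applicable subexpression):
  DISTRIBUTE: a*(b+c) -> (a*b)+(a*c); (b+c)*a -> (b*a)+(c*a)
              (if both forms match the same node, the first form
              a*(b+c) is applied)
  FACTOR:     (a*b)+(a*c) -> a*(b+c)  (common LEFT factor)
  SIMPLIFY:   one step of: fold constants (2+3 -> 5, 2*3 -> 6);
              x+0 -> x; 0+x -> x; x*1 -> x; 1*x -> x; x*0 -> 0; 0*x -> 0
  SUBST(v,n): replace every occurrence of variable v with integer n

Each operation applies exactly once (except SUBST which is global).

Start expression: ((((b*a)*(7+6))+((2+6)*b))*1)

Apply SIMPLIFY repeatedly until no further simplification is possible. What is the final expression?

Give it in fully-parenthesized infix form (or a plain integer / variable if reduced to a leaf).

Answer: (((b*a)*13)+(8*b))

Derivation:
Start: ((((b*a)*(7+6))+((2+6)*b))*1)
Step 1: at root: ((((b*a)*(7+6))+((2+6)*b))*1) -> (((b*a)*(7+6))+((2+6)*b)); overall: ((((b*a)*(7+6))+((2+6)*b))*1) -> (((b*a)*(7+6))+((2+6)*b))
Step 2: at LR: (7+6) -> 13; overall: (((b*a)*(7+6))+((2+6)*b)) -> (((b*a)*13)+((2+6)*b))
Step 3: at RL: (2+6) -> 8; overall: (((b*a)*13)+((2+6)*b)) -> (((b*a)*13)+(8*b))
Fixed point: (((b*a)*13)+(8*b))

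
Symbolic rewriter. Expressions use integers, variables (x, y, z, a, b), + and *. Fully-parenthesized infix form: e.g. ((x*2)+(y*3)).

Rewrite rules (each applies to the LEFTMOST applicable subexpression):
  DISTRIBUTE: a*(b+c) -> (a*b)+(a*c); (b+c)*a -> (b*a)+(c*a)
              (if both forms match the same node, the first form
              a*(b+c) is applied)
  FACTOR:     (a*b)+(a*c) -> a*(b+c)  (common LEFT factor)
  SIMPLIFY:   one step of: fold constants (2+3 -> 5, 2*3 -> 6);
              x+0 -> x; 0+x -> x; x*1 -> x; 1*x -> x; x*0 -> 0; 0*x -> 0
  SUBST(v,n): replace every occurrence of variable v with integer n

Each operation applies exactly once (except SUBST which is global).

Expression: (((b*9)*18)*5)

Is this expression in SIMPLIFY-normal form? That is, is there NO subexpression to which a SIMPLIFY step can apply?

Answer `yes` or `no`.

Expression: (((b*9)*18)*5)
Scanning for simplifiable subexpressions (pre-order)...
  at root: (((b*9)*18)*5) (not simplifiable)
  at L: ((b*9)*18) (not simplifiable)
  at LL: (b*9) (not simplifiable)
Result: no simplifiable subexpression found -> normal form.

Answer: yes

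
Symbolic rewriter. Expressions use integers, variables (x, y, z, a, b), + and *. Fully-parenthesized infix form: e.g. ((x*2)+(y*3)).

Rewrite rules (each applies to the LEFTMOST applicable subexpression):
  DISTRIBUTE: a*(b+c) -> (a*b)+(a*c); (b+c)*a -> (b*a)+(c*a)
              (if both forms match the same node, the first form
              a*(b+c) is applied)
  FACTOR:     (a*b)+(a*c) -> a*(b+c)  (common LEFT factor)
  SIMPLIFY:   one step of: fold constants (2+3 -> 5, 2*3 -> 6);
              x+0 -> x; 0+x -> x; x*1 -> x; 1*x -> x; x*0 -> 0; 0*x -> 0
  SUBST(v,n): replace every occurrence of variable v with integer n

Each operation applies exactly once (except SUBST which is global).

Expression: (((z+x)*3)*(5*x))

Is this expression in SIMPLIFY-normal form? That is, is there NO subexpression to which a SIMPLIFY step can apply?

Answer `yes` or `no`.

Expression: (((z+x)*3)*(5*x))
Scanning for simplifiable subexpressions (pre-order)...
  at root: (((z+x)*3)*(5*x)) (not simplifiable)
  at L: ((z+x)*3) (not simplifiable)
  at LL: (z+x) (not simplifiable)
  at R: (5*x) (not simplifiable)
Result: no simplifiable subexpression found -> normal form.

Answer: yes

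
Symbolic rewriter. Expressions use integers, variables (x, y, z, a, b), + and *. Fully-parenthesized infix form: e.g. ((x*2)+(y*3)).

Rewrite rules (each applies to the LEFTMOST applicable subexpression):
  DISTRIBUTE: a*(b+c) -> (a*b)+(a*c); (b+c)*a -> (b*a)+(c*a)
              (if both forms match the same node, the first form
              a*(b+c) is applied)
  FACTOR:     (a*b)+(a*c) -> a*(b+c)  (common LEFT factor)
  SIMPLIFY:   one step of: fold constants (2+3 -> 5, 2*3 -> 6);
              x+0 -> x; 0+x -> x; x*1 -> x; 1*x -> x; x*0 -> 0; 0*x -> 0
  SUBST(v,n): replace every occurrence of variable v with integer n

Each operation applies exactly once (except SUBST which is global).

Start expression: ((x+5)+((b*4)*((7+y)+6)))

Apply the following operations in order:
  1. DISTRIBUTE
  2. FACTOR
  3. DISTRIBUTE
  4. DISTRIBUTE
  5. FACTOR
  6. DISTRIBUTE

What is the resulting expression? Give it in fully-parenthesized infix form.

Answer: ((x+5)+((((b*4)*7)+((b*4)*y))+((b*4)*6)))

Derivation:
Start: ((x+5)+((b*4)*((7+y)+6)))
Apply DISTRIBUTE at R (target: ((b*4)*((7+y)+6))): ((x+5)+((b*4)*((7+y)+6))) -> ((x+5)+(((b*4)*(7+y))+((b*4)*6)))
Apply FACTOR at R (target: (((b*4)*(7+y))+((b*4)*6))): ((x+5)+(((b*4)*(7+y))+((b*4)*6))) -> ((x+5)+((b*4)*((7+y)+6)))
Apply DISTRIBUTE at R (target: ((b*4)*((7+y)+6))): ((x+5)+((b*4)*((7+y)+6))) -> ((x+5)+(((b*4)*(7+y))+((b*4)*6)))
Apply DISTRIBUTE at RL (target: ((b*4)*(7+y))): ((x+5)+(((b*4)*(7+y))+((b*4)*6))) -> ((x+5)+((((b*4)*7)+((b*4)*y))+((b*4)*6)))
Apply FACTOR at RL (target: (((b*4)*7)+((b*4)*y))): ((x+5)+((((b*4)*7)+((b*4)*y))+((b*4)*6))) -> ((x+5)+(((b*4)*(7+y))+((b*4)*6)))
Apply DISTRIBUTE at RL (target: ((b*4)*(7+y))): ((x+5)+(((b*4)*(7+y))+((b*4)*6))) -> ((x+5)+((((b*4)*7)+((b*4)*y))+((b*4)*6)))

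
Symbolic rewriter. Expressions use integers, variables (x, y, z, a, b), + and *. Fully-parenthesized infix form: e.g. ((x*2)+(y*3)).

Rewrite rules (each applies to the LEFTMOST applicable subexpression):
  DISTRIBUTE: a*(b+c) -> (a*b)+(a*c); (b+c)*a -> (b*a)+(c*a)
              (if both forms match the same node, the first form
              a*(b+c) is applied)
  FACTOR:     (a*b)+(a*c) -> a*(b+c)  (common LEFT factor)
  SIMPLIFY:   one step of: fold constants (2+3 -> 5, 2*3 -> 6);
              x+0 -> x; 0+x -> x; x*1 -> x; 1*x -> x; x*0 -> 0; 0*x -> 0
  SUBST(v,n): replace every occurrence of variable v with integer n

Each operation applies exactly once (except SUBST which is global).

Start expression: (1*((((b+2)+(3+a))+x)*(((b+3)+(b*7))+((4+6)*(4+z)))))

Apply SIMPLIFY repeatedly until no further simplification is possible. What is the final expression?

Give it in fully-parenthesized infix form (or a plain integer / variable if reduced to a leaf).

Answer: ((((b+2)+(3+a))+x)*(((b+3)+(b*7))+(10*(4+z))))

Derivation:
Start: (1*((((b+2)+(3+a))+x)*(((b+3)+(b*7))+((4+6)*(4+z)))))
Step 1: at root: (1*((((b+2)+(3+a))+x)*(((b+3)+(b*7))+((4+6)*(4+z))))) -> ((((b+2)+(3+a))+x)*(((b+3)+(b*7))+((4+6)*(4+z)))); overall: (1*((((b+2)+(3+a))+x)*(((b+3)+(b*7))+((4+6)*(4+z))))) -> ((((b+2)+(3+a))+x)*(((b+3)+(b*7))+((4+6)*(4+z))))
Step 2: at RRL: (4+6) -> 10; overall: ((((b+2)+(3+a))+x)*(((b+3)+(b*7))+((4+6)*(4+z)))) -> ((((b+2)+(3+a))+x)*(((b+3)+(b*7))+(10*(4+z))))
Fixed point: ((((b+2)+(3+a))+x)*(((b+3)+(b*7))+(10*(4+z))))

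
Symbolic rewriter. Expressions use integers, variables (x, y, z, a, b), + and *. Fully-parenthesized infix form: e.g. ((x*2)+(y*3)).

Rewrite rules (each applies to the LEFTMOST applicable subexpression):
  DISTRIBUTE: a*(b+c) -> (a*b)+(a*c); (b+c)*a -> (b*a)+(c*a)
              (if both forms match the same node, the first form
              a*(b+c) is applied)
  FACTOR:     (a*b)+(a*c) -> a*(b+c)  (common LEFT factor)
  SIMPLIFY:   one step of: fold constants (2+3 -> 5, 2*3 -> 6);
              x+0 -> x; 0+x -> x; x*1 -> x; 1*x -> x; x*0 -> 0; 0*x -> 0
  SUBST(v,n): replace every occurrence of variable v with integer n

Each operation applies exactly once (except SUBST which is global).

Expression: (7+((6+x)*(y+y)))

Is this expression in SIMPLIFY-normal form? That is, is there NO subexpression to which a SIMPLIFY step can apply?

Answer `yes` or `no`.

Answer: yes

Derivation:
Expression: (7+((6+x)*(y+y)))
Scanning for simplifiable subexpressions (pre-order)...
  at root: (7+((6+x)*(y+y))) (not simplifiable)
  at R: ((6+x)*(y+y)) (not simplifiable)
  at RL: (6+x) (not simplifiable)
  at RR: (y+y) (not simplifiable)
Result: no simplifiable subexpression found -> normal form.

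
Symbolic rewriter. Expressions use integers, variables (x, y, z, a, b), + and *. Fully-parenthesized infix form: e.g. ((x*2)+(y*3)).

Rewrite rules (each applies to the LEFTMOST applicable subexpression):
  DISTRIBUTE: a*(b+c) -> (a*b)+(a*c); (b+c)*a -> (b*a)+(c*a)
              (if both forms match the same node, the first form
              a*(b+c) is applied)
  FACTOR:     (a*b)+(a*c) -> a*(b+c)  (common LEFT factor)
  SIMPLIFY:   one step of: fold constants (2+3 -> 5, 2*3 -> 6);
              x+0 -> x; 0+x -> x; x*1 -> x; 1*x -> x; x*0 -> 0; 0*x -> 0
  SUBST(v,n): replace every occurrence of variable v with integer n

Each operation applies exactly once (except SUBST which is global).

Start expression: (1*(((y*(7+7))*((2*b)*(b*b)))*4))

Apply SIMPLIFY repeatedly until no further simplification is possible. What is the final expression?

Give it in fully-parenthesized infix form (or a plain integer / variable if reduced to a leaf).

Start: (1*(((y*(7+7))*((2*b)*(b*b)))*4))
Step 1: at root: (1*(((y*(7+7))*((2*b)*(b*b)))*4)) -> (((y*(7+7))*((2*b)*(b*b)))*4); overall: (1*(((y*(7+7))*((2*b)*(b*b)))*4)) -> (((y*(7+7))*((2*b)*(b*b)))*4)
Step 2: at LLR: (7+7) -> 14; overall: (((y*(7+7))*((2*b)*(b*b)))*4) -> (((y*14)*((2*b)*(b*b)))*4)
Fixed point: (((y*14)*((2*b)*(b*b)))*4)

Answer: (((y*14)*((2*b)*(b*b)))*4)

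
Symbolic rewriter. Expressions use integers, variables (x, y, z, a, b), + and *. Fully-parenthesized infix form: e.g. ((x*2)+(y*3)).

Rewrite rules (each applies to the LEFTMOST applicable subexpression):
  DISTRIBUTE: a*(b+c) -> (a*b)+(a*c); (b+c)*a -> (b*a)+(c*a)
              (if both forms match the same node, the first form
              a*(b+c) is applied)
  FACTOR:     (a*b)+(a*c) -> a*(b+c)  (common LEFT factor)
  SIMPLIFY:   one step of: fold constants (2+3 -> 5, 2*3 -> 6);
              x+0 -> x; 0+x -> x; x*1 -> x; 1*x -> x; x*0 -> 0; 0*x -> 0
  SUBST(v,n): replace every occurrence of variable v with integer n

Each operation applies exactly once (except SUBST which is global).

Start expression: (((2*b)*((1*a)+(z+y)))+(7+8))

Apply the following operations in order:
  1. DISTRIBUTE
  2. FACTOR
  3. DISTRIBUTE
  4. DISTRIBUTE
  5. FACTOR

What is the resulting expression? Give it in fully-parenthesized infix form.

Start: (((2*b)*((1*a)+(z+y)))+(7+8))
Apply DISTRIBUTE at L (target: ((2*b)*((1*a)+(z+y)))): (((2*b)*((1*a)+(z+y)))+(7+8)) -> ((((2*b)*(1*a))+((2*b)*(z+y)))+(7+8))
Apply FACTOR at L (target: (((2*b)*(1*a))+((2*b)*(z+y)))): ((((2*b)*(1*a))+((2*b)*(z+y)))+(7+8)) -> (((2*b)*((1*a)+(z+y)))+(7+8))
Apply DISTRIBUTE at L (target: ((2*b)*((1*a)+(z+y)))): (((2*b)*((1*a)+(z+y)))+(7+8)) -> ((((2*b)*(1*a))+((2*b)*(z+y)))+(7+8))
Apply DISTRIBUTE at LR (target: ((2*b)*(z+y))): ((((2*b)*(1*a))+((2*b)*(z+y)))+(7+8)) -> ((((2*b)*(1*a))+(((2*b)*z)+((2*b)*y)))+(7+8))
Apply FACTOR at LR (target: (((2*b)*z)+((2*b)*y))): ((((2*b)*(1*a))+(((2*b)*z)+((2*b)*y)))+(7+8)) -> ((((2*b)*(1*a))+((2*b)*(z+y)))+(7+8))

Answer: ((((2*b)*(1*a))+((2*b)*(z+y)))+(7+8))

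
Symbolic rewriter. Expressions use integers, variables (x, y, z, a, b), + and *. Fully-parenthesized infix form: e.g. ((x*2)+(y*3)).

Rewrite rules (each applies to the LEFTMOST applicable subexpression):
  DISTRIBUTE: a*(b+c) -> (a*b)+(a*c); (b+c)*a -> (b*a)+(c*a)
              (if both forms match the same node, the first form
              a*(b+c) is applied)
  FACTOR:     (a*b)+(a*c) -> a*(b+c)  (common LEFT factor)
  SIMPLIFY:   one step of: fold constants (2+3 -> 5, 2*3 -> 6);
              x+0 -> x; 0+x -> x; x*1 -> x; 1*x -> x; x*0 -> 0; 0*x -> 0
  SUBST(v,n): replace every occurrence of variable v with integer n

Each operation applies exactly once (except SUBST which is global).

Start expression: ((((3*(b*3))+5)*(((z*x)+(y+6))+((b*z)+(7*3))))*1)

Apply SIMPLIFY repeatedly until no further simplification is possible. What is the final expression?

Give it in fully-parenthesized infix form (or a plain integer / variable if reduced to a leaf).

Start: ((((3*(b*3))+5)*(((z*x)+(y+6))+((b*z)+(7*3))))*1)
Step 1: at root: ((((3*(b*3))+5)*(((z*x)+(y+6))+((b*z)+(7*3))))*1) -> (((3*(b*3))+5)*(((z*x)+(y+6))+((b*z)+(7*3)))); overall: ((((3*(b*3))+5)*(((z*x)+(y+6))+((b*z)+(7*3))))*1) -> (((3*(b*3))+5)*(((z*x)+(y+6))+((b*z)+(7*3))))
Step 2: at RRR: (7*3) -> 21; overall: (((3*(b*3))+5)*(((z*x)+(y+6))+((b*z)+(7*3)))) -> (((3*(b*3))+5)*(((z*x)+(y+6))+((b*z)+21)))
Fixed point: (((3*(b*3))+5)*(((z*x)+(y+6))+((b*z)+21)))

Answer: (((3*(b*3))+5)*(((z*x)+(y+6))+((b*z)+21)))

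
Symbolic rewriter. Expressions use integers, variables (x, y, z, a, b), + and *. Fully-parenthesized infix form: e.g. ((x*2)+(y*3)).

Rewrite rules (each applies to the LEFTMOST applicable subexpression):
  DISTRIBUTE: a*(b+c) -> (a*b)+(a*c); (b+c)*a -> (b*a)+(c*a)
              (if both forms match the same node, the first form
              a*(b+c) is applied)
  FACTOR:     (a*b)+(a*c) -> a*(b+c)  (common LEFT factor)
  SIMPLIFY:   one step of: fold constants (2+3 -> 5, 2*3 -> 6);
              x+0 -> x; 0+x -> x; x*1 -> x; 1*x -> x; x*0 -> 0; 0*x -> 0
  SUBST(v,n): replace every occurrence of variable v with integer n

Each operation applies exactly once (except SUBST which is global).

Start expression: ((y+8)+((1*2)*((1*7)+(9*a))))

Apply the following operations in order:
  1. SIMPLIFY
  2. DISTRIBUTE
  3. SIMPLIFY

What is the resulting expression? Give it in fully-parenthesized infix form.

Answer: ((y+8)+((2*7)+(2*(9*a))))

Derivation:
Start: ((y+8)+((1*2)*((1*7)+(9*a))))
Apply SIMPLIFY at RL (target: (1*2)): ((y+8)+((1*2)*((1*7)+(9*a)))) -> ((y+8)+(2*((1*7)+(9*a))))
Apply DISTRIBUTE at R (target: (2*((1*7)+(9*a)))): ((y+8)+(2*((1*7)+(9*a)))) -> ((y+8)+((2*(1*7))+(2*(9*a))))
Apply SIMPLIFY at RLR (target: (1*7)): ((y+8)+((2*(1*7))+(2*(9*a)))) -> ((y+8)+((2*7)+(2*(9*a))))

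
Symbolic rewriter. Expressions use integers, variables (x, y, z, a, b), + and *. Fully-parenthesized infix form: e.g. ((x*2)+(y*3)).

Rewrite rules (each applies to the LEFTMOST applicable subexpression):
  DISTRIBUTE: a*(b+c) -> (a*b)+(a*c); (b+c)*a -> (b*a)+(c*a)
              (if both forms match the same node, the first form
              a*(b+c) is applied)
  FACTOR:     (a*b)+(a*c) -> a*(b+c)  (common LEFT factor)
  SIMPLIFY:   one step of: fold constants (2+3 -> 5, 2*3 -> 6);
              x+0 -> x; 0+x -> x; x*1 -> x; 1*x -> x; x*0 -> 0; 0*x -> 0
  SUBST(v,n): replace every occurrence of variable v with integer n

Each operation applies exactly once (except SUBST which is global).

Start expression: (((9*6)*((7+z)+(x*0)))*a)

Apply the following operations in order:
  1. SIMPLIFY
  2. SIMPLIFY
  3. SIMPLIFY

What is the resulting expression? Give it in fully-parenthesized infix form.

Answer: ((54*(7+z))*a)

Derivation:
Start: (((9*6)*((7+z)+(x*0)))*a)
Apply SIMPLIFY at LL (target: (9*6)): (((9*6)*((7+z)+(x*0)))*a) -> ((54*((7+z)+(x*0)))*a)
Apply SIMPLIFY at LRR (target: (x*0)): ((54*((7+z)+(x*0)))*a) -> ((54*((7+z)+0))*a)
Apply SIMPLIFY at LR (target: ((7+z)+0)): ((54*((7+z)+0))*a) -> ((54*(7+z))*a)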